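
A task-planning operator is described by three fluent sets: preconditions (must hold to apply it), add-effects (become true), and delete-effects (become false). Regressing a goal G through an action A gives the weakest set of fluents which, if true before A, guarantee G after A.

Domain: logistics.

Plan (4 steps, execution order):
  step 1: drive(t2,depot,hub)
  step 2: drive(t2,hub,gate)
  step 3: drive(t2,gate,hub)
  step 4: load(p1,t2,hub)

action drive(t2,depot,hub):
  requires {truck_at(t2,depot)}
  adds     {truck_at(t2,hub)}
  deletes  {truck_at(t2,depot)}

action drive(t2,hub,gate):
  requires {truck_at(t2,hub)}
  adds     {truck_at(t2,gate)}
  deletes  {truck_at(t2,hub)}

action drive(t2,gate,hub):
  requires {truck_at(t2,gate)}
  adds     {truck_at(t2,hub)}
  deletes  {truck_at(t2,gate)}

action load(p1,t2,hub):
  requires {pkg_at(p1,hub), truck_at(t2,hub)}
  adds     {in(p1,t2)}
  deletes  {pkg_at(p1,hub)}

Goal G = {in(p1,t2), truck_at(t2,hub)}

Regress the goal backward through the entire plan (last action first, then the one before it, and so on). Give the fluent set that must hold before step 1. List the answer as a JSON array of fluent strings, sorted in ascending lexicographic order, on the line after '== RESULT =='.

Work backward from the goal:
  through step 4 (load(p1,t2,hub)): drop {in(p1,t2)}, keep {truck_at(t2,hub)}, require {pkg_at(p1,hub), truck_at(t2,hub)}
    → {pkg_at(p1,hub), truck_at(t2,hub)}
  through step 3 (drive(t2,gate,hub)): drop {truck_at(t2,hub)}, keep {pkg_at(p1,hub)}, require {truck_at(t2,gate)}
    → {pkg_at(p1,hub), truck_at(t2,gate)}
  through step 2 (drive(t2,hub,gate)): drop {truck_at(t2,gate)}, keep {pkg_at(p1,hub)}, require {truck_at(t2,hub)}
    → {pkg_at(p1,hub), truck_at(t2,hub)}
  through step 1 (drive(t2,depot,hub)): drop {truck_at(t2,hub)}, keep {pkg_at(p1,hub)}, require {truck_at(t2,depot)}
    → {pkg_at(p1,hub), truck_at(t2,depot)}

== RESULT ==
["pkg_at(p1,hub)", "truck_at(t2,depot)"]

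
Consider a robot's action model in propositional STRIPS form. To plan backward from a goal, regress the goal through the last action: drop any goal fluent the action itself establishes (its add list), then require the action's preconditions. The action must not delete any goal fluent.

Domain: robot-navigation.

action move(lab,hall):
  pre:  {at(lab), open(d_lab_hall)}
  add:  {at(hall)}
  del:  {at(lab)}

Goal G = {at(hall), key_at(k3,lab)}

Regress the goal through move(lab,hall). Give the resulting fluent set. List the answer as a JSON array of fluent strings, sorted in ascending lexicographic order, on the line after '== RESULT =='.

Regress:
  G ∩ del = {}  (empty — regression defined)
  G \ add = {at(hall), key_at(k3,lab)} \ {at(hall)} = {key_at(k3,lab)}
  ∪ pre   = {key_at(k3,lab)} ∪ {at(lab), open(d_lab_hall)}
          = {at(lab), key_at(k3,lab), open(d_lab_hall)}

== RESULT ==
["at(lab)", "key_at(k3,lab)", "open(d_lab_hall)"]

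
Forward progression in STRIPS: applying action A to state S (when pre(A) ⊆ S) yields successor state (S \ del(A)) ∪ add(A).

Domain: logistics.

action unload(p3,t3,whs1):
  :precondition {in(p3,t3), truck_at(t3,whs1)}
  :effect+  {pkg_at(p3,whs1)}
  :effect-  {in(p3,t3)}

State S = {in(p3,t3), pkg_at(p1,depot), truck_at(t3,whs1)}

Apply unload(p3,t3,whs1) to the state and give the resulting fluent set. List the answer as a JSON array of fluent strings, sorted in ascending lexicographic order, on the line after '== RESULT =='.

Progress:
  pre ⊆ S: {in(p3,t3), truck_at(t3,whs1)} ⊆ S  — applicable
  S \ del = {pkg_at(p1,depot), truck_at(t3,whs1)}
  ∪ add   = {pkg_at(p1,depot), pkg_at(p3,whs1), truck_at(t3,whs1)}

== RESULT ==
["pkg_at(p1,depot)", "pkg_at(p3,whs1)", "truck_at(t3,whs1)"]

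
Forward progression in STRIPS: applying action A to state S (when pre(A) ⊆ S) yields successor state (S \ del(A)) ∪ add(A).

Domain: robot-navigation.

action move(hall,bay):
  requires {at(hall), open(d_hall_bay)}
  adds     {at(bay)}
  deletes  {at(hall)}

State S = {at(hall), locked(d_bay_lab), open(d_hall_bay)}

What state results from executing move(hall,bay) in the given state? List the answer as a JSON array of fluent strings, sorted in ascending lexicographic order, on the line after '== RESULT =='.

Progress:
  pre ⊆ S: {at(hall), open(d_hall_bay)} ⊆ S  — applicable
  S \ del = {locked(d_bay_lab), open(d_hall_bay)}
  ∪ add   = {at(bay), locked(d_bay_lab), open(d_hall_bay)}

== RESULT ==
["at(bay)", "locked(d_bay_lab)", "open(d_hall_bay)"]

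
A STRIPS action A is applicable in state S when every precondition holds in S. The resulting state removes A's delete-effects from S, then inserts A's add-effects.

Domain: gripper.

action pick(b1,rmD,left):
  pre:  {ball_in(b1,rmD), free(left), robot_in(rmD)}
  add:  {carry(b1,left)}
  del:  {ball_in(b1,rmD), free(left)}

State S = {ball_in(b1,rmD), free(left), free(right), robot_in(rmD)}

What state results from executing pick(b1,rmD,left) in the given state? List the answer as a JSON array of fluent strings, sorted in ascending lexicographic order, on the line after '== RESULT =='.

Compute (S \ del) ∪ add:
  pre ⊆ S: {ball_in(b1,rmD), free(left), robot_in(rmD)} ⊆ S  — applicable
  S \ del = {free(right), robot_in(rmD)}
  ∪ add   = {carry(b1,left), free(right), robot_in(rmD)}

== RESULT ==
["carry(b1,left)", "free(right)", "robot_in(rmD)"]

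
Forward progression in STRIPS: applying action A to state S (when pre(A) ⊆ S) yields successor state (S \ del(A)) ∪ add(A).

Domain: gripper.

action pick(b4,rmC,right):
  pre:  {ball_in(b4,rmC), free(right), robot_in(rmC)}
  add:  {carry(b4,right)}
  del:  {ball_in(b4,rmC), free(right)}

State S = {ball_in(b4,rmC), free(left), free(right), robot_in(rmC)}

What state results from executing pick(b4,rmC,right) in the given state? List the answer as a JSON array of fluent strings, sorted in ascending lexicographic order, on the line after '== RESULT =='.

Compute (S \ del) ∪ add:
  pre ⊆ S: {ball_in(b4,rmC), free(right), robot_in(rmC)} ⊆ S  — applicable
  S \ del = {free(left), robot_in(rmC)}
  ∪ add   = {carry(b4,right), free(left), robot_in(rmC)}

== RESULT ==
["carry(b4,right)", "free(left)", "robot_in(rmC)"]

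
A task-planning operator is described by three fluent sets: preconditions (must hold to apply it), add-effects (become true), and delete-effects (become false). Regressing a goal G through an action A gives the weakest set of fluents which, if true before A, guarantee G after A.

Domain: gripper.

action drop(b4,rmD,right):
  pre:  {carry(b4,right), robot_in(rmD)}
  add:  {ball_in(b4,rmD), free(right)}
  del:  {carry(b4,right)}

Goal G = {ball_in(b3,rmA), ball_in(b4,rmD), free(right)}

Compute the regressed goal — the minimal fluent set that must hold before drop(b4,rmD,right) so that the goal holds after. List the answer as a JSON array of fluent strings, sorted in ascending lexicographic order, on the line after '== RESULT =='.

Compute (G \ add) ∪ pre:
  G ∩ del = {}  (empty — regression defined)
  G \ add = {ball_in(b3,rmA), ball_in(b4,rmD), free(right)} \ {ball_in(b4,rmD), free(right)} = {ball_in(b3,rmA)}
  ∪ pre   = {ball_in(b3,rmA)} ∪ {carry(b4,right), robot_in(rmD)}
          = {ball_in(b3,rmA), carry(b4,right), robot_in(rmD)}

== RESULT ==
["ball_in(b3,rmA)", "carry(b4,right)", "robot_in(rmD)"]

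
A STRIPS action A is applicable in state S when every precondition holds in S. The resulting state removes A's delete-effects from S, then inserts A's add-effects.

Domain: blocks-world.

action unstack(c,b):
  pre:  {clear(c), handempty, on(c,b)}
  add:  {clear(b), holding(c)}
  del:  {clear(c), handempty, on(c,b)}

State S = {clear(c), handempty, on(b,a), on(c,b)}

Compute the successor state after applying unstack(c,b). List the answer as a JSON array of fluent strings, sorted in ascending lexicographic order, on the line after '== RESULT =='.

Compute (S \ del) ∪ add:
  pre ⊆ S: {clear(c), handempty, on(c,b)} ⊆ S  — applicable
  S \ del = {on(b,a)}
  ∪ add   = {clear(b), holding(c), on(b,a)}

== RESULT ==
["clear(b)", "holding(c)", "on(b,a)"]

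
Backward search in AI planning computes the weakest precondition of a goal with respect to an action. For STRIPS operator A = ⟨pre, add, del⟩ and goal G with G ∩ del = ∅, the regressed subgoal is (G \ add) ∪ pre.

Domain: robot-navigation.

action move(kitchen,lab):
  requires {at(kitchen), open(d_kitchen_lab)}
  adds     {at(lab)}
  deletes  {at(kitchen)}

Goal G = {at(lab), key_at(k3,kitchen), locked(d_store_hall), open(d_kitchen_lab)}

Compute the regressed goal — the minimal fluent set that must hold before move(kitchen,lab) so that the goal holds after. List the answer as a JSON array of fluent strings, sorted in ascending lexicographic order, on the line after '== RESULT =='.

Compute (G \ add) ∪ pre:
  G ∩ del = {}  (empty — regression defined)
  G \ add = {at(lab), key_at(k3,kitchen), locked(d_store_hall), open(d_kitchen_lab)} \ {at(lab)} = {key_at(k3,kitchen), locked(d_store_hall), open(d_kitchen_lab)}
  ∪ pre   = {key_at(k3,kitchen), locked(d_store_hall), open(d_kitchen_lab)} ∪ {at(kitchen), open(d_kitchen_lab)}
          = {at(kitchen), key_at(k3,kitchen), locked(d_store_hall), open(d_kitchen_lab)}

== RESULT ==
["at(kitchen)", "key_at(k3,kitchen)", "locked(d_store_hall)", "open(d_kitchen_lab)"]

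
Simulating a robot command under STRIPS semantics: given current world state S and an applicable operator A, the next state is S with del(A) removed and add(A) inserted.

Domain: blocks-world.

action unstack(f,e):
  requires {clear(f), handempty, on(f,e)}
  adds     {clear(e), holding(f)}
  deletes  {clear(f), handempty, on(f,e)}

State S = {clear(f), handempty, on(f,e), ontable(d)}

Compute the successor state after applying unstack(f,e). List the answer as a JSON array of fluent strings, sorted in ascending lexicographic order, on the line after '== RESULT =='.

Progress:
  pre ⊆ S: {clear(f), handempty, on(f,e)} ⊆ S  — applicable
  S \ del = {ontable(d)}
  ∪ add   = {clear(e), holding(f), ontable(d)}

== RESULT ==
["clear(e)", "holding(f)", "ontable(d)"]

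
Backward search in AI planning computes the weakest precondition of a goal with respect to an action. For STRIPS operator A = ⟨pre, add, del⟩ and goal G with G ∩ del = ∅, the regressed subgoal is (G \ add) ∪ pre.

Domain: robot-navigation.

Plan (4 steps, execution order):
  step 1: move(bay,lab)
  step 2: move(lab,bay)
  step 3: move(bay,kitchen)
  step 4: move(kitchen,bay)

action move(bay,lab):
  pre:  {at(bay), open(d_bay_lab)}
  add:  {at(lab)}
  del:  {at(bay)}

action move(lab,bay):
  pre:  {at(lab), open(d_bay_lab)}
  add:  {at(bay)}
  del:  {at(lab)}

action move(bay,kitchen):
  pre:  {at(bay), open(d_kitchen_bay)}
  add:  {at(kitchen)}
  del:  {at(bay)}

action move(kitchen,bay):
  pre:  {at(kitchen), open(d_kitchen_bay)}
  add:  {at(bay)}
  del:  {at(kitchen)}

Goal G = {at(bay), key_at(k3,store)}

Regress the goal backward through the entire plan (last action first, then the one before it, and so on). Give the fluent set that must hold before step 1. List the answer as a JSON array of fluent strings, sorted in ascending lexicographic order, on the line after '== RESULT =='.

Regress step by step:
  through step 4 (move(kitchen,bay)): drop {at(bay)}, keep {key_at(k3,store)}, require {at(kitchen), open(d_kitchen_bay)}
    → {at(kitchen), key_at(k3,store), open(d_kitchen_bay)}
  through step 3 (move(bay,kitchen)): drop {at(kitchen)}, keep {key_at(k3,store), open(d_kitchen_bay)}, require {at(bay), open(d_kitchen_bay)}
    → {at(bay), key_at(k3,store), open(d_kitchen_bay)}
  through step 2 (move(lab,bay)): drop {at(bay)}, keep {key_at(k3,store), open(d_kitchen_bay)}, require {at(lab), open(d_bay_lab)}
    → {at(lab), key_at(k3,store), open(d_bay_lab), open(d_kitchen_bay)}
  through step 1 (move(bay,lab)): drop {at(lab)}, keep {key_at(k3,store), open(d_bay_lab), open(d_kitchen_bay)}, require {at(bay), open(d_bay_lab)}
    → {at(bay), key_at(k3,store), open(d_bay_lab), open(d_kitchen_bay)}

== RESULT ==
["at(bay)", "key_at(k3,store)", "open(d_bay_lab)", "open(d_kitchen_bay)"]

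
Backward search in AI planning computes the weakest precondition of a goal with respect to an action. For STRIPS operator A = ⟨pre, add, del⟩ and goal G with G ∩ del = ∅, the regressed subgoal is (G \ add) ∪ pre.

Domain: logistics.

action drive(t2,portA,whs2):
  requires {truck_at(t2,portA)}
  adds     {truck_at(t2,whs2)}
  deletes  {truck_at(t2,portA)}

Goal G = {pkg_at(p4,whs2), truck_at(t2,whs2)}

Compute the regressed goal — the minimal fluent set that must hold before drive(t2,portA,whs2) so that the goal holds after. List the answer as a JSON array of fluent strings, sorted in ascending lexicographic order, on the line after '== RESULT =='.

Regress:
  G ∩ del = {}  (empty — regression defined)
  G \ add = {pkg_at(p4,whs2), truck_at(t2,whs2)} \ {truck_at(t2,whs2)} = {pkg_at(p4,whs2)}
  ∪ pre   = {pkg_at(p4,whs2)} ∪ {truck_at(t2,portA)}
          = {pkg_at(p4,whs2), truck_at(t2,portA)}

== RESULT ==
["pkg_at(p4,whs2)", "truck_at(t2,portA)"]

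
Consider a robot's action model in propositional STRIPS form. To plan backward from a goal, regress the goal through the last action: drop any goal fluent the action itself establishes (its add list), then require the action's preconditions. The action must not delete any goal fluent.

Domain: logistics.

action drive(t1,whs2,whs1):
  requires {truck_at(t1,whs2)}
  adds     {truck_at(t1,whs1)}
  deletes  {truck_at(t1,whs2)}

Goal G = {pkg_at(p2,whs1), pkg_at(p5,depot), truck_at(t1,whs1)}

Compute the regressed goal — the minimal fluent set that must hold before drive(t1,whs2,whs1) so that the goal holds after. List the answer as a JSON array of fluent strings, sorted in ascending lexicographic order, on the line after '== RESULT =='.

Compute (G \ add) ∪ pre:
  G ∩ del = {}  (empty — regression defined)
  G \ add = {pkg_at(p2,whs1), pkg_at(p5,depot), truck_at(t1,whs1)} \ {truck_at(t1,whs1)} = {pkg_at(p2,whs1), pkg_at(p5,depot)}
  ∪ pre   = {pkg_at(p2,whs1), pkg_at(p5,depot)} ∪ {truck_at(t1,whs2)}
          = {pkg_at(p2,whs1), pkg_at(p5,depot), truck_at(t1,whs2)}

== RESULT ==
["pkg_at(p2,whs1)", "pkg_at(p5,depot)", "truck_at(t1,whs2)"]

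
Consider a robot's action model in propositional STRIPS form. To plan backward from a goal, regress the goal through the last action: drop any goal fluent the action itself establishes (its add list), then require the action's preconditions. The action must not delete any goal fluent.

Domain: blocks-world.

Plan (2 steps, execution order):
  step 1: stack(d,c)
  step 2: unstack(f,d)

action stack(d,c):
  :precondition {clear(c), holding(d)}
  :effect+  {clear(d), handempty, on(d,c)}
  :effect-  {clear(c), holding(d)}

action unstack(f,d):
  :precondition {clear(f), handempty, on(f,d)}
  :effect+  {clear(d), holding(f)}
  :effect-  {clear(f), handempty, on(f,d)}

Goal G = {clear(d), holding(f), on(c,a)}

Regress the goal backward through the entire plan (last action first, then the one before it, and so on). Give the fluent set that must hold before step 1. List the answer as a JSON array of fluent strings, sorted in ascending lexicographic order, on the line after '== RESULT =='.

Regress step by step:
  through step 2 (unstack(f,d)): drop {clear(d), holding(f)}, keep {on(c,a)}, require {clear(f), handempty, on(f,d)}
    → {clear(f), handempty, on(c,a), on(f,d)}
  through step 1 (stack(d,c)): drop {handempty}, keep {clear(f), on(c,a), on(f,d)}, require {clear(c), holding(d)}
    → {clear(c), clear(f), holding(d), on(c,a), on(f,d)}

== RESULT ==
["clear(c)", "clear(f)", "holding(d)", "on(c,a)", "on(f,d)"]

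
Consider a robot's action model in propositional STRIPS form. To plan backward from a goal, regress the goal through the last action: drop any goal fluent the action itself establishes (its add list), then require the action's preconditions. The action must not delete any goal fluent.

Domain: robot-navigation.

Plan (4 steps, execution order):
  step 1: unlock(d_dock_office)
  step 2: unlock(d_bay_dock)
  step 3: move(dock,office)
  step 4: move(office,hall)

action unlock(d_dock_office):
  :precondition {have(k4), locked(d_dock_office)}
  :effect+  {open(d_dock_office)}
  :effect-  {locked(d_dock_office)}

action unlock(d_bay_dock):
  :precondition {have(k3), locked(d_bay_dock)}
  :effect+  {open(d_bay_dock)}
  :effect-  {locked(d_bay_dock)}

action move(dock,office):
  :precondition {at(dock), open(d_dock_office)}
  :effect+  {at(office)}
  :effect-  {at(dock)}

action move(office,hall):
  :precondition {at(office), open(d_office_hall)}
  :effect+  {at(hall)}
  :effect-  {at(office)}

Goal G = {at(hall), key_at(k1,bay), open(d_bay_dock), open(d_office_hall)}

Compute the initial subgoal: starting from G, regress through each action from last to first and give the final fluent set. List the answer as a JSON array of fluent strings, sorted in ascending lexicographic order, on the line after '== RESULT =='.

Regress step by step:
  through step 4 (move(office,hall)): drop {at(hall)}, keep {key_at(k1,bay), open(d_bay_dock), open(d_office_hall)}, require {at(office), open(d_office_hall)}
    → {at(office), key_at(k1,bay), open(d_bay_dock), open(d_office_hall)}
  through step 3 (move(dock,office)): drop {at(office)}, keep {key_at(k1,bay), open(d_bay_dock), open(d_office_hall)}, require {at(dock), open(d_dock_office)}
    → {at(dock), key_at(k1,bay), open(d_bay_dock), open(d_dock_office), open(d_office_hall)}
  through step 2 (unlock(d_bay_dock)): drop {open(d_bay_dock)}, keep {at(dock), key_at(k1,bay), open(d_dock_office), open(d_office_hall)}, require {have(k3), locked(d_bay_dock)}
    → {at(dock), have(k3), key_at(k1,bay), locked(d_bay_dock), open(d_dock_office), open(d_office_hall)}
  through step 1 (unlock(d_dock_office)): drop {open(d_dock_office)}, keep {at(dock), have(k3), key_at(k1,bay), locked(d_bay_dock), open(d_office_hall)}, require {have(k4), locked(d_dock_office)}
    → {at(dock), have(k3), have(k4), key_at(k1,bay), locked(d_bay_dock), locked(d_dock_office), open(d_office_hall)}

== RESULT ==
["at(dock)", "have(k3)", "have(k4)", "key_at(k1,bay)", "locked(d_bay_dock)", "locked(d_dock_office)", "open(d_office_hall)"]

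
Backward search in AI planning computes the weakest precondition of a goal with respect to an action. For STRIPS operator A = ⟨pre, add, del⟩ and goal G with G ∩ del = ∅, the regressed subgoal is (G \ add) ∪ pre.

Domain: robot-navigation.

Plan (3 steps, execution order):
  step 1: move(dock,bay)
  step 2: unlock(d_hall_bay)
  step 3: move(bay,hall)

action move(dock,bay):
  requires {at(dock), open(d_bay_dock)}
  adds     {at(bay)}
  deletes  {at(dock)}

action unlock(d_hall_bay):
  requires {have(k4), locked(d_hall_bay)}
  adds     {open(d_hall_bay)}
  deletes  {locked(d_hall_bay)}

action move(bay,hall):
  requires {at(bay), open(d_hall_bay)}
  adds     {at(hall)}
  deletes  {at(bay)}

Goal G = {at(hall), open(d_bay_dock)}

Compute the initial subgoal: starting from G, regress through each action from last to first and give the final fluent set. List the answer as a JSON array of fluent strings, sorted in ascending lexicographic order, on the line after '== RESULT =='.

Regress step by step:
  through step 3 (move(bay,hall)): drop {at(hall)}, keep {open(d_bay_dock)}, require {at(bay), open(d_hall_bay)}
    → {at(bay), open(d_bay_dock), open(d_hall_bay)}
  through step 2 (unlock(d_hall_bay)): drop {open(d_hall_bay)}, keep {at(bay), open(d_bay_dock)}, require {have(k4), locked(d_hall_bay)}
    → {at(bay), have(k4), locked(d_hall_bay), open(d_bay_dock)}
  through step 1 (move(dock,bay)): drop {at(bay)}, keep {have(k4), locked(d_hall_bay), open(d_bay_dock)}, require {at(dock), open(d_bay_dock)}
    → {at(dock), have(k4), locked(d_hall_bay), open(d_bay_dock)}

== RESULT ==
["at(dock)", "have(k4)", "locked(d_hall_bay)", "open(d_bay_dock)"]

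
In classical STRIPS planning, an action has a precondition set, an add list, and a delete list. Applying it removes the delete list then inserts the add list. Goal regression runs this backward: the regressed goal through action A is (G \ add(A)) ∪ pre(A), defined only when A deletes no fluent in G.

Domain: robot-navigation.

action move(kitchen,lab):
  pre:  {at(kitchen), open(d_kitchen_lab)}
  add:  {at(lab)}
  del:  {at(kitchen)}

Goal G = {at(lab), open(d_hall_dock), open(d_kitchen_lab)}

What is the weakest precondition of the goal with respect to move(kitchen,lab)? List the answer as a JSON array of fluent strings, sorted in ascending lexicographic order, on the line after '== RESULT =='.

Regress:
  G ∩ del = {}  (empty — regression defined)
  G \ add = {at(lab), open(d_hall_dock), open(d_kitchen_lab)} \ {at(lab)} = {open(d_hall_dock), open(d_kitchen_lab)}
  ∪ pre   = {open(d_hall_dock), open(d_kitchen_lab)} ∪ {at(kitchen), open(d_kitchen_lab)}
          = {at(kitchen), open(d_hall_dock), open(d_kitchen_lab)}

== RESULT ==
["at(kitchen)", "open(d_hall_dock)", "open(d_kitchen_lab)"]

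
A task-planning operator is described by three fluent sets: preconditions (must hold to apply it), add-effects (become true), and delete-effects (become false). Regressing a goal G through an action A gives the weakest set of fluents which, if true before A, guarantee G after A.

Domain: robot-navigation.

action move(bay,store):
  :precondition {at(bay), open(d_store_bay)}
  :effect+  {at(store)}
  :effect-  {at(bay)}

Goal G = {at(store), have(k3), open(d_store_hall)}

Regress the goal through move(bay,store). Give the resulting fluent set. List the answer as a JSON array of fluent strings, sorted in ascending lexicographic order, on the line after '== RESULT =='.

Regress:
  G ∩ del = {}  (empty — regression defined)
  G \ add = {at(store), have(k3), open(d_store_hall)} \ {at(store)} = {have(k3), open(d_store_hall)}
  ∪ pre   = {have(k3), open(d_store_hall)} ∪ {at(bay), open(d_store_bay)}
          = {at(bay), have(k3), open(d_store_bay), open(d_store_hall)}

== RESULT ==
["at(bay)", "have(k3)", "open(d_store_bay)", "open(d_store_hall)"]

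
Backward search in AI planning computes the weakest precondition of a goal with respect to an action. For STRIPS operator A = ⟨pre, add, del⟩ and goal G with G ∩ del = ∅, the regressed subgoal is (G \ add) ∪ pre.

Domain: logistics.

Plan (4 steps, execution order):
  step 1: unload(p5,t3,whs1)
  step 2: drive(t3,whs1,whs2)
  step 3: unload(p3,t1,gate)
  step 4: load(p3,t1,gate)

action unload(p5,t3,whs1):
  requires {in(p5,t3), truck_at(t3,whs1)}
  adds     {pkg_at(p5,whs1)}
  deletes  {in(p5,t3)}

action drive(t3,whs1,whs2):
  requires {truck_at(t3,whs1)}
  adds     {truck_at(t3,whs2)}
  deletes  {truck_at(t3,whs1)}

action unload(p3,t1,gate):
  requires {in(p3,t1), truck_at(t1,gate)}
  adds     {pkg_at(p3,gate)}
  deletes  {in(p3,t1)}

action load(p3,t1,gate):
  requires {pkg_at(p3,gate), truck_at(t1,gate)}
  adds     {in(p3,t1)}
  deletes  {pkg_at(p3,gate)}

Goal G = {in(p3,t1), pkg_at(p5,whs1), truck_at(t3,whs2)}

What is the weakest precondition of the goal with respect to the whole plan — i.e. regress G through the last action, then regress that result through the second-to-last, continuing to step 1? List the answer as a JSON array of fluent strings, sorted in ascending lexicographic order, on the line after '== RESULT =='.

Regress step by step:
  through step 4 (load(p3,t1,gate)): drop {in(p3,t1)}, keep {pkg_at(p5,whs1), truck_at(t3,whs2)}, require {pkg_at(p3,gate), truck_at(t1,gate)}
    → {pkg_at(p3,gate), pkg_at(p5,whs1), truck_at(t1,gate), truck_at(t3,whs2)}
  through step 3 (unload(p3,t1,gate)): drop {pkg_at(p3,gate)}, keep {pkg_at(p5,whs1), truck_at(t1,gate), truck_at(t3,whs2)}, require {in(p3,t1), truck_at(t1,gate)}
    → {in(p3,t1), pkg_at(p5,whs1), truck_at(t1,gate), truck_at(t3,whs2)}
  through step 2 (drive(t3,whs1,whs2)): drop {truck_at(t3,whs2)}, keep {in(p3,t1), pkg_at(p5,whs1), truck_at(t1,gate)}, require {truck_at(t3,whs1)}
    → {in(p3,t1), pkg_at(p5,whs1), truck_at(t1,gate), truck_at(t3,whs1)}
  through step 1 (unload(p5,t3,whs1)): drop {pkg_at(p5,whs1)}, keep {in(p3,t1), truck_at(t1,gate), truck_at(t3,whs1)}, require {in(p5,t3), truck_at(t3,whs1)}
    → {in(p3,t1), in(p5,t3), truck_at(t1,gate), truck_at(t3,whs1)}

== RESULT ==
["in(p3,t1)", "in(p5,t3)", "truck_at(t1,gate)", "truck_at(t3,whs1)"]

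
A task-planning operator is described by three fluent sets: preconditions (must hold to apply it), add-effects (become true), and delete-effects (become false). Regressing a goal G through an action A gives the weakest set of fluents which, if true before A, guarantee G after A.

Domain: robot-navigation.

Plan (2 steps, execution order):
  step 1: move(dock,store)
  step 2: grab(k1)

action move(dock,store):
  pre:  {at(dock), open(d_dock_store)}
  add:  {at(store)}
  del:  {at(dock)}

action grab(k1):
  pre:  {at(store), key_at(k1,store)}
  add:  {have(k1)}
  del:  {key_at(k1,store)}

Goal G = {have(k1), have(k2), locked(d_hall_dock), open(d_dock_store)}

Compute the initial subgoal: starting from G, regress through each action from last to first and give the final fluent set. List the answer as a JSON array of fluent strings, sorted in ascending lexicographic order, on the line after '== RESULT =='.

Regress step by step:
  through step 2 (grab(k1)): drop {have(k1)}, keep {have(k2), locked(d_hall_dock), open(d_dock_store)}, require {at(store), key_at(k1,store)}
    → {at(store), have(k2), key_at(k1,store), locked(d_hall_dock), open(d_dock_store)}
  through step 1 (move(dock,store)): drop {at(store)}, keep {have(k2), key_at(k1,store), locked(d_hall_dock), open(d_dock_store)}, require {at(dock), open(d_dock_store)}
    → {at(dock), have(k2), key_at(k1,store), locked(d_hall_dock), open(d_dock_store)}

== RESULT ==
["at(dock)", "have(k2)", "key_at(k1,store)", "locked(d_hall_dock)", "open(d_dock_store)"]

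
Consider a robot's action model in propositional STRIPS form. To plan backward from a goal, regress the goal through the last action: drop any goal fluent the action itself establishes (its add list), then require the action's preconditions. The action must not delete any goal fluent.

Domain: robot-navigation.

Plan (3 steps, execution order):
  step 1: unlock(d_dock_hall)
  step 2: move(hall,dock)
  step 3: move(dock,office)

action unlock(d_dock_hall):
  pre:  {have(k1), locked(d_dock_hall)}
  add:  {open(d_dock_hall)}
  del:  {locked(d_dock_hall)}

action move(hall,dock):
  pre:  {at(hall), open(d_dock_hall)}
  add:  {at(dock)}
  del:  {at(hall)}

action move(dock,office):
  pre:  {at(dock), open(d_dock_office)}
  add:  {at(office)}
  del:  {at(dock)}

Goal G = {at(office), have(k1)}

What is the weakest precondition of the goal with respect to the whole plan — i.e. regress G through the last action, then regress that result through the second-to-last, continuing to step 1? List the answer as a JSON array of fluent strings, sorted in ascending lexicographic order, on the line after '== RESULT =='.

Work backward from the goal:
  through step 3 (move(dock,office)): drop {at(office)}, keep {have(k1)}, require {at(dock), open(d_dock_office)}
    → {at(dock), have(k1), open(d_dock_office)}
  through step 2 (move(hall,dock)): drop {at(dock)}, keep {have(k1), open(d_dock_office)}, require {at(hall), open(d_dock_hall)}
    → {at(hall), have(k1), open(d_dock_hall), open(d_dock_office)}
  through step 1 (unlock(d_dock_hall)): drop {open(d_dock_hall)}, keep {at(hall), have(k1), open(d_dock_office)}, require {have(k1), locked(d_dock_hall)}
    → {at(hall), have(k1), locked(d_dock_hall), open(d_dock_office)}

== RESULT ==
["at(hall)", "have(k1)", "locked(d_dock_hall)", "open(d_dock_office)"]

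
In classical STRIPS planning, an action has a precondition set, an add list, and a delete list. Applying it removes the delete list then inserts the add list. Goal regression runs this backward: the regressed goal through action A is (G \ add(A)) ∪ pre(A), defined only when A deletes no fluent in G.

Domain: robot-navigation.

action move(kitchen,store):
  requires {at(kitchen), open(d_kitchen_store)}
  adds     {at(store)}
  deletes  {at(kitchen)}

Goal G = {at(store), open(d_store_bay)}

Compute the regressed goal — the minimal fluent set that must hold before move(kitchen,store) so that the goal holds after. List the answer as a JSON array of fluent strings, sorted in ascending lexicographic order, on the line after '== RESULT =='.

Compute (G \ add) ∪ pre:
  G ∩ del = {}  (empty — regression defined)
  G \ add = {at(store), open(d_store_bay)} \ {at(store)} = {open(d_store_bay)}
  ∪ pre   = {open(d_store_bay)} ∪ {at(kitchen), open(d_kitchen_store)}
          = {at(kitchen), open(d_kitchen_store), open(d_store_bay)}

== RESULT ==
["at(kitchen)", "open(d_kitchen_store)", "open(d_store_bay)"]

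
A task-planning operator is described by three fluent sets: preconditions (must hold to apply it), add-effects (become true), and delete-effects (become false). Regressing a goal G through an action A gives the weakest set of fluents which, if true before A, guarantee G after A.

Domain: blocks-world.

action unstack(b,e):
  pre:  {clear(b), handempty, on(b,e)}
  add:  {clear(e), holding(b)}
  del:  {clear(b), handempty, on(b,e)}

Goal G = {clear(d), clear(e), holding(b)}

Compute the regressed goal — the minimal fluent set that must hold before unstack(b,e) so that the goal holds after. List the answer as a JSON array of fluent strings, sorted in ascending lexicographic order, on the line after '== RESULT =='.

Regress:
  G ∩ del = {}  (empty — regression defined)
  G \ add = {clear(d), clear(e), holding(b)} \ {clear(e), holding(b)} = {clear(d)}
  ∪ pre   = {clear(d)} ∪ {clear(b), handempty, on(b,e)}
          = {clear(b), clear(d), handempty, on(b,e)}

== RESULT ==
["clear(b)", "clear(d)", "handempty", "on(b,e)"]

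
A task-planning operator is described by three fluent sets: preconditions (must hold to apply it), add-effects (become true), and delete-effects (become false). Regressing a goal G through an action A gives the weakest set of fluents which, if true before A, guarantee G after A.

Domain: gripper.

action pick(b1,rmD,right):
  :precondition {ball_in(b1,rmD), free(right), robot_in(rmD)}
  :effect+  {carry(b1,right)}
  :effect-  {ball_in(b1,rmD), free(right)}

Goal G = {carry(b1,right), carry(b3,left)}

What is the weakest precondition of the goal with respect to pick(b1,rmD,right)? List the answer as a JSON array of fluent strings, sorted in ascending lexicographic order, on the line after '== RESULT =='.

Regress:
  G ∩ del = {}  (empty — regression defined)
  G \ add = {carry(b1,right), carry(b3,left)} \ {carry(b1,right)} = {carry(b3,left)}
  ∪ pre   = {carry(b3,left)} ∪ {ball_in(b1,rmD), free(right), robot_in(rmD)}
          = {ball_in(b1,rmD), carry(b3,left), free(right), robot_in(rmD)}

== RESULT ==
["ball_in(b1,rmD)", "carry(b3,left)", "free(right)", "robot_in(rmD)"]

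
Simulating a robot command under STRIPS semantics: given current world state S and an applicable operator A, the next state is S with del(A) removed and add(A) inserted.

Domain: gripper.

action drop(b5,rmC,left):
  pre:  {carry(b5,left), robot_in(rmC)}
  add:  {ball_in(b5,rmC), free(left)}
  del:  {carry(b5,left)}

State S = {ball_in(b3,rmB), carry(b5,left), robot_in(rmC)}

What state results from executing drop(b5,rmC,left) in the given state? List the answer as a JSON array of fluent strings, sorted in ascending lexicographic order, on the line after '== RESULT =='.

Progress:
  pre ⊆ S: {carry(b5,left), robot_in(rmC)} ⊆ S  — applicable
  S \ del = {ball_in(b3,rmB), robot_in(rmC)}
  ∪ add   = {ball_in(b3,rmB), ball_in(b5,rmC), free(left), robot_in(rmC)}

== RESULT ==
["ball_in(b3,rmB)", "ball_in(b5,rmC)", "free(left)", "robot_in(rmC)"]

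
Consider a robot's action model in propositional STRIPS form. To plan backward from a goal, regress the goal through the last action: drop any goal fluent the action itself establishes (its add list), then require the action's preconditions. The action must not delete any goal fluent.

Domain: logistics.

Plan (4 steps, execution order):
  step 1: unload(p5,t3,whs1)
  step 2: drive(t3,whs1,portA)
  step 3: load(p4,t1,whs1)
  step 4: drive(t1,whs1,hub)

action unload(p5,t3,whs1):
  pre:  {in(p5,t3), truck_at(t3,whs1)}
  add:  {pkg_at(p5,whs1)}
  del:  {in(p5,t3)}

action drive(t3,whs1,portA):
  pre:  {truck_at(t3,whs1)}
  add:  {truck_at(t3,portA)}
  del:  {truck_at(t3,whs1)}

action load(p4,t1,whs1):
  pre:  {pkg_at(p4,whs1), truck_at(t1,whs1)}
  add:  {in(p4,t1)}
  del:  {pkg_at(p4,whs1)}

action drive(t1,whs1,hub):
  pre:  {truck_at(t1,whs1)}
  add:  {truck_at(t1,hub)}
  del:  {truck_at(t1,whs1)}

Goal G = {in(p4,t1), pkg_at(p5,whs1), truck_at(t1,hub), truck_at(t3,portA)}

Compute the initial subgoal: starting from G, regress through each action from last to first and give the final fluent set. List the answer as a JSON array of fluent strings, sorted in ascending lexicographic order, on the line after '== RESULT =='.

Regress step by step:
  through step 4 (drive(t1,whs1,hub)): drop {truck_at(t1,hub)}, keep {in(p4,t1), pkg_at(p5,whs1), truck_at(t3,portA)}, require {truck_at(t1,whs1)}
    → {in(p4,t1), pkg_at(p5,whs1), truck_at(t1,whs1), truck_at(t3,portA)}
  through step 3 (load(p4,t1,whs1)): drop {in(p4,t1)}, keep {pkg_at(p5,whs1), truck_at(t1,whs1), truck_at(t3,portA)}, require {pkg_at(p4,whs1), truck_at(t1,whs1)}
    → {pkg_at(p4,whs1), pkg_at(p5,whs1), truck_at(t1,whs1), truck_at(t3,portA)}
  through step 2 (drive(t3,whs1,portA)): drop {truck_at(t3,portA)}, keep {pkg_at(p4,whs1), pkg_at(p5,whs1), truck_at(t1,whs1)}, require {truck_at(t3,whs1)}
    → {pkg_at(p4,whs1), pkg_at(p5,whs1), truck_at(t1,whs1), truck_at(t3,whs1)}
  through step 1 (unload(p5,t3,whs1)): drop {pkg_at(p5,whs1)}, keep {pkg_at(p4,whs1), truck_at(t1,whs1), truck_at(t3,whs1)}, require {in(p5,t3), truck_at(t3,whs1)}
    → {in(p5,t3), pkg_at(p4,whs1), truck_at(t1,whs1), truck_at(t3,whs1)}

== RESULT ==
["in(p5,t3)", "pkg_at(p4,whs1)", "truck_at(t1,whs1)", "truck_at(t3,whs1)"]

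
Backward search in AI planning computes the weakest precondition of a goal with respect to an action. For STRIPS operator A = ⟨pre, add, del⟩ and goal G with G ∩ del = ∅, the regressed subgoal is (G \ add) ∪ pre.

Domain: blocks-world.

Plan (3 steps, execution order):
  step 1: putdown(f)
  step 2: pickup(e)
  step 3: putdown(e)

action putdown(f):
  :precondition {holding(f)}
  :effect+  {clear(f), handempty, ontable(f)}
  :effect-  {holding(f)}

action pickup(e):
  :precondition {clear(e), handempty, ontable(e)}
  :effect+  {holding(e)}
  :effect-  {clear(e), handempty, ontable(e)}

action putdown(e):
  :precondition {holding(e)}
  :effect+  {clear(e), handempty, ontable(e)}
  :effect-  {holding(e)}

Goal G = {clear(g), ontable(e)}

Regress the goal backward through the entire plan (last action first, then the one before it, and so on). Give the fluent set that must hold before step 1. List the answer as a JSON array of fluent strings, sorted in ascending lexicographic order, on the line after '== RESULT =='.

Work backward from the goal:
  through step 3 (putdown(e)): drop {ontable(e)}, keep {clear(g)}, require {holding(e)}
    → {clear(g), holding(e)}
  through step 2 (pickup(e)): drop {holding(e)}, keep {clear(g)}, require {clear(e), handempty, ontable(e)}
    → {clear(e), clear(g), handempty, ontable(e)}
  through step 1 (putdown(f)): drop {handempty}, keep {clear(e), clear(g), ontable(e)}, require {holding(f)}
    → {clear(e), clear(g), holding(f), ontable(e)}

== RESULT ==
["clear(e)", "clear(g)", "holding(f)", "ontable(e)"]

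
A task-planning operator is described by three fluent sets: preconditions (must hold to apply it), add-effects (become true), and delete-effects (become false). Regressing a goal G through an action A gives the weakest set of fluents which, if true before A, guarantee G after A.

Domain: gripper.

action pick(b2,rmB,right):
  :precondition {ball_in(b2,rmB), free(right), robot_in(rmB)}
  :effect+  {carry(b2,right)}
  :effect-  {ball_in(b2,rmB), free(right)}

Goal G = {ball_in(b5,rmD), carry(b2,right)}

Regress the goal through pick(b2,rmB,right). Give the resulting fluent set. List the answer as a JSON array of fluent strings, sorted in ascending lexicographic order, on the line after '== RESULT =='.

Compute (G \ add) ∪ pre:
  G ∩ del = {}  (empty — regression defined)
  G \ add = {ball_in(b5,rmD), carry(b2,right)} \ {carry(b2,right)} = {ball_in(b5,rmD)}
  ∪ pre   = {ball_in(b5,rmD)} ∪ {ball_in(b2,rmB), free(right), robot_in(rmB)}
          = {ball_in(b2,rmB), ball_in(b5,rmD), free(right), robot_in(rmB)}

== RESULT ==
["ball_in(b2,rmB)", "ball_in(b5,rmD)", "free(right)", "robot_in(rmB)"]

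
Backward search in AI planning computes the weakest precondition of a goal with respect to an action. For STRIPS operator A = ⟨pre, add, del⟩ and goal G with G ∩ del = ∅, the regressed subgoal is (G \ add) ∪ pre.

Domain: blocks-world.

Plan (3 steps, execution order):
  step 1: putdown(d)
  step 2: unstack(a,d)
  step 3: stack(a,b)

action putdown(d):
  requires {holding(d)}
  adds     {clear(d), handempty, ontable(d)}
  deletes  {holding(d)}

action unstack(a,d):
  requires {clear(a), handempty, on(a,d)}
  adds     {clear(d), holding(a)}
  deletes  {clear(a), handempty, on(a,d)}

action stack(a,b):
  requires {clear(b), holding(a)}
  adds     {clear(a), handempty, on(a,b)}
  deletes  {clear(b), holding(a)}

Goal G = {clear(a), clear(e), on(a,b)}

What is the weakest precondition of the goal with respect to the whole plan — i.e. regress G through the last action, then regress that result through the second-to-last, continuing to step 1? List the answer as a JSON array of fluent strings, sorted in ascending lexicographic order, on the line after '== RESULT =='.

Work backward from the goal:
  through step 3 (stack(a,b)): drop {clear(a), on(a,b)}, keep {clear(e)}, require {clear(b), holding(a)}
    → {clear(b), clear(e), holding(a)}
  through step 2 (unstack(a,d)): drop {holding(a)}, keep {clear(b), clear(e)}, require {clear(a), handempty, on(a,d)}
    → {clear(a), clear(b), clear(e), handempty, on(a,d)}
  through step 1 (putdown(d)): drop {handempty}, keep {clear(a), clear(b), clear(e), on(a,d)}, require {holding(d)}
    → {clear(a), clear(b), clear(e), holding(d), on(a,d)}

== RESULT ==
["clear(a)", "clear(b)", "clear(e)", "holding(d)", "on(a,d)"]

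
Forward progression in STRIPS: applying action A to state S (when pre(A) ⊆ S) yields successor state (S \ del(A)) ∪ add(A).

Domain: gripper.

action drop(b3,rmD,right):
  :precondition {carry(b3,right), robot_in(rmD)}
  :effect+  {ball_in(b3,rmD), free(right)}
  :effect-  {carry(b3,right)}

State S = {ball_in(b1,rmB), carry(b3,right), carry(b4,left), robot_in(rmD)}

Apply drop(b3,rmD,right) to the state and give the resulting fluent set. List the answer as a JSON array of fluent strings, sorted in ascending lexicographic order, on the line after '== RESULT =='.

Progress:
  pre ⊆ S: {carry(b3,right), robot_in(rmD)} ⊆ S  — applicable
  S \ del = {ball_in(b1,rmB), carry(b4,left), robot_in(rmD)}
  ∪ add   = {ball_in(b1,rmB), ball_in(b3,rmD), carry(b4,left), free(right), robot_in(rmD)}

== RESULT ==
["ball_in(b1,rmB)", "ball_in(b3,rmD)", "carry(b4,left)", "free(right)", "robot_in(rmD)"]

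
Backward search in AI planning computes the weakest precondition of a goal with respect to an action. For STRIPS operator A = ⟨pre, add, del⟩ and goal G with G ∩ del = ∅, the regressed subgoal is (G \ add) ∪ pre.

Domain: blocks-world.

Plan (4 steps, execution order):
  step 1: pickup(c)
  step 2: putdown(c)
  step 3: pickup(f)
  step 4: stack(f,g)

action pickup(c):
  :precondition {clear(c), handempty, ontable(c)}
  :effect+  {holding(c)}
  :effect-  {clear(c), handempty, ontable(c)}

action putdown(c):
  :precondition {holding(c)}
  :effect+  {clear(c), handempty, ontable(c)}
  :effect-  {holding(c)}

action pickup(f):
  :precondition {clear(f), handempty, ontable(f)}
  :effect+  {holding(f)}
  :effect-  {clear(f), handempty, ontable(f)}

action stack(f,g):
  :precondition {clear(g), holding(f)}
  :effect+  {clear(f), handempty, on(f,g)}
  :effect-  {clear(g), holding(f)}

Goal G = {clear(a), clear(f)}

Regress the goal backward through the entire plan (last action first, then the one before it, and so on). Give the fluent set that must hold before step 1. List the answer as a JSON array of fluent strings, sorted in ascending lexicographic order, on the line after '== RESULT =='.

Regress step by step:
  through step 4 (stack(f,g)): drop {clear(f)}, keep {clear(a)}, require {clear(g), holding(f)}
    → {clear(a), clear(g), holding(f)}
  through step 3 (pickup(f)): drop {holding(f)}, keep {clear(a), clear(g)}, require {clear(f), handempty, ontable(f)}
    → {clear(a), clear(f), clear(g), handempty, ontable(f)}
  through step 2 (putdown(c)): drop {handempty}, keep {clear(a), clear(f), clear(g), ontable(f)}, require {holding(c)}
    → {clear(a), clear(f), clear(g), holding(c), ontable(f)}
  through step 1 (pickup(c)): drop {holding(c)}, keep {clear(a), clear(f), clear(g), ontable(f)}, require {clear(c), handempty, ontable(c)}
    → {clear(a), clear(c), clear(f), clear(g), handempty, ontable(c), ontable(f)}

== RESULT ==
["clear(a)", "clear(c)", "clear(f)", "clear(g)", "handempty", "ontable(c)", "ontable(f)"]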